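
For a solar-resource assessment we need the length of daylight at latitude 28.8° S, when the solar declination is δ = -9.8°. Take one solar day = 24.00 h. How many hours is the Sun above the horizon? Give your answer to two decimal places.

12.73 h

cos H₀ = −tan φ · tan δ = −tan(-28.8°) × tan(-9.800°) = -0.0950, so H₀ = 1.6659 rad = 95.45°.
Daylight = 2H₀/(2π) × 24.00 h = (1.6659/π) × 24.00 = 12.73 h.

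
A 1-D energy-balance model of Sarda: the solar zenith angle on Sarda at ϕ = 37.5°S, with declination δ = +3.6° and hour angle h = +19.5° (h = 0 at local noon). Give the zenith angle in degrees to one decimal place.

θ_z = 44.9°

cos θ_z = sin ϕ sin δ + cos ϕ cos δ cos h = -0.038224 + 0.746372 = 0.708148.
θ_z = arccos(0.708148) = 44.9°.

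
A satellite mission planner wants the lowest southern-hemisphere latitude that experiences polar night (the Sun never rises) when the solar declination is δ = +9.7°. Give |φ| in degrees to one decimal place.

Polar night requires cos H₀ = −tan φ tan δ ≥ 1, i.e. tan φ tan δ ≤ −1.
The boundary is |tan φ| · |tan δ| = 1, so |φ| = 90° − |δ| = 90° − 9.7° = 80.3° in the southern hemisphere.

|φ| = 80.3°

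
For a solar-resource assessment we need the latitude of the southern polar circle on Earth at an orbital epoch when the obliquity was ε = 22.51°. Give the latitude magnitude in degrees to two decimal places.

67.49°

The polar circle is the lowest latitude that experiences at least one full rotation of continuous darkness at the northern-summer solstice; it lies at |φ| = 90° − ε = 90° − 22.51° = 67.49°.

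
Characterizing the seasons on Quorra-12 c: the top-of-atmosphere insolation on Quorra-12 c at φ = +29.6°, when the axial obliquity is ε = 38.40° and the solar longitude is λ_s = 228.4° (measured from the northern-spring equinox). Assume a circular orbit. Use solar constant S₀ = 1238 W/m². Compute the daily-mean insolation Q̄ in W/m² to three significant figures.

Solar declination: sin δ = sin ε · sin λ_s = sin 38.40° × sin 228.4° = -0.46449, so δ = -27.677°.
cos H₀ = −tan(+29.6°) tan(-27.677°) = 0.2980, H₀ = 1.2682 rad.
Bracket: H₀ sin φ sin δ + cos φ cos δ sin H₀ = 1.2682×0.49394×-0.46449 + 0.86949×0.88558×0.95458 = -0.290963 + 0.735029 = 0.444066.
Q̄ = (S₀/π) × [bracket] = (1238/π) × 0.444066 = 175.0 W/m².

Q̄ ≈ 175 W/m²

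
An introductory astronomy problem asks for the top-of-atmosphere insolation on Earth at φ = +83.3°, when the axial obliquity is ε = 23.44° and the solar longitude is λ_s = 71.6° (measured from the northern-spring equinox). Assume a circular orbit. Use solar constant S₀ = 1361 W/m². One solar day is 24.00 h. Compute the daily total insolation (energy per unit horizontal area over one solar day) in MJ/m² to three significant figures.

44.1 MJ/m²

Solar declination: sin δ = sin ε · sin λ_s = sin 23.44° × sin 71.6° = 0.37745, so δ = +22.176°.
cos H₀ = −tan(+83.3°) tan(+22.176°) = -3.4698 ≤ −1 ⇒ polar day, H₀ = π.
Bracket: H₀ sin φ sin δ + cos φ cos δ sin H₀ = 3.1416×0.99317×0.37745 + 0.11667×0.92603×0.00000 = 1.177698 + 0.000000 = 1.177698.
Q̄ = (S₀/π) × [bracket] = (1361/π) × 1.177698 = 510.20 W/m².
Daily total = Q̄ × 24.00 h × 3600 s/h = 510.20 × 24.00 × 3600 / 10⁶ = 44.08 MJ/m².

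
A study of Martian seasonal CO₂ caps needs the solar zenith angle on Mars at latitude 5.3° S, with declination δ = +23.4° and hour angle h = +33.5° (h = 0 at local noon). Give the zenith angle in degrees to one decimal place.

θ_z = 43.5°

cos θ_z = sin ϕ sin δ + cos ϕ cos δ cos h = -0.036685 + 0.762031 = 0.725346.
θ_z = arccos(0.725346) = 43.5°.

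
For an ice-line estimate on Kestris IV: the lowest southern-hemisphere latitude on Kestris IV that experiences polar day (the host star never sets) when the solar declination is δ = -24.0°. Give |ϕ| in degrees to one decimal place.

|ϕ| = 66.0°

Polar day requires cos h₀ = −tan ϕ tan δ ≤ −1, i.e. tan ϕ tan δ ≥ 1.
The boundary is |tan ϕ| · |tan δ| = 1, so |ϕ| = 90° − |δ| = 90° − 24.0° = 66.0° in the southern hemisphere.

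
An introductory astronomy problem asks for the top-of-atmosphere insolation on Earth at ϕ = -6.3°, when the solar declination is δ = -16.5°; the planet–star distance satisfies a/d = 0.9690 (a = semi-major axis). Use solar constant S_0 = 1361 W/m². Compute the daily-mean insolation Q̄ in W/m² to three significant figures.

Q̄ ≈ 408 W/m²

cos h₀ = −tan(-6.3°) tan(-16.500°) = -0.0327, h₀ = 1.6035 rad.
Bracket: h₀ sin ϕ sin δ + cos ϕ cos δ sin h₀ = 1.6035×-0.10973×-0.28402 + 0.99396×0.95882×0.99947 = 0.049974 + 0.952524 = 1.002498.
Inverse-square distance factor (a/d)² = 0.9690² = 0.938961.
Q̄ = (S_0/π) × 0.938961 × [bracket] = (1361/π) × 0.938961 × 1.002498 = 407.8 W/m².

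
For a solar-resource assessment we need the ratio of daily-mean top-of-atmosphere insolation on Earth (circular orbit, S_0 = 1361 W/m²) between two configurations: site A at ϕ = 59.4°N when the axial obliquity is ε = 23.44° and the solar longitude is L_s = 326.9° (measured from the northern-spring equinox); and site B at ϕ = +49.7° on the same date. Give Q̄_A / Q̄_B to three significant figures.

Q̄_A / Q̄_B ≈ 0.608

— Configuration A (ϕ=+59.4°):
Solar declination: sin δ = sin ε · sin L_s = sin 23.44° × sin 326.9° = -0.21723, so δ = -12.547°.
cos h₀ = −tan(+59.4°) tan(-12.547°) = 0.3763, h₀ = 1.1850 rad.
Bracket: h₀ sin ϕ sin δ + cos ϕ cos δ sin h₀ = 1.1850×0.86074×-0.21723 + 0.50904×0.97612×0.92649 = -0.221570 + 0.460358 = 0.238788.
Q̄ = (S_0/π) × [bracket] = (1361/π) × 0.238788 = 103.45 W/m².
— Configuration B (ϕ=+49.7°):
cos h₀ = −tan(+49.7°) tan(-12.547°) = 0.2624, h₀ = 1.3053 rad.
Bracket: h₀ sin ϕ sin δ + cos ϕ cos δ sin h₀ = 1.3053×0.76267×-0.21723 + 0.64679×0.97612×0.96495 = -0.216255 + 0.609216 = 0.392961.
Q̄ = (S_0/π) × [bracket] = (1361/π) × 0.392961 = 170.24 W/m².
Ratio Q̄_A / Q̄_B = 103.45 / 170.24 = 0.6077.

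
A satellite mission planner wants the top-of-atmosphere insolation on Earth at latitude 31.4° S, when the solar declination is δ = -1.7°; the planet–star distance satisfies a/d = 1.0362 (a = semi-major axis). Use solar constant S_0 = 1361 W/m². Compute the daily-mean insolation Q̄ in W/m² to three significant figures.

Q̄ ≈ 408 W/m²

cos h₀ = −tan(-31.4°) tan(-1.700°) = -0.0181, h₀ = 1.5889 rad.
Bracket: h₀ sin ϕ sin δ + cos ϕ cos δ sin h₀ = 1.5889×-0.52101×-0.02967 + 0.85355×0.99956×0.99984 = 0.024562 + 0.853038 = 0.877600.
Inverse-square distance factor (a/d)² = 1.0362² = 1.073710.
Q̄ = (S_0/π) × 1.073710 × [bracket] = (1361/π) × 1.073710 × 0.877600 = 408.2 W/m².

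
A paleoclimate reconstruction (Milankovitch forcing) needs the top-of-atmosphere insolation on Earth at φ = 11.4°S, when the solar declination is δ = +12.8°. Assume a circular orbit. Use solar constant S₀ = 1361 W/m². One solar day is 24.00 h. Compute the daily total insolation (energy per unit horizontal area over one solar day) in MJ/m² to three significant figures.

cos H₀ = −tan(-11.4°) tan(+12.800°) = 0.0458, H₀ = 1.5250 rad.
Bracket: H₀ sin φ sin δ + cos φ cos δ sin H₀ = 1.5250×-0.19766×0.22155 + 0.98027×0.97515×0.99895 = -0.066782 + 0.954907 = 0.888125.
Q̄ = (S₀/π) × [bracket] = (1361/π) × 0.888125 = 384.75 W/m².
Daily total = Q̄ × 24.00 h × 3600 s/h = 384.75 × 24.00 × 3600 / 10⁶ = 33.24 MJ/m².

33.2 MJ/m²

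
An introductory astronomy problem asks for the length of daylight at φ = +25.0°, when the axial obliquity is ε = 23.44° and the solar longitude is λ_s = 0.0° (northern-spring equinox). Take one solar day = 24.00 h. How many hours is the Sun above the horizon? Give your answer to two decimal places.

12.00 h

Solar declination: sin δ = sin ε · sin λ_s = sin 23.44° × sin 0.0° = 0.00000, so δ = +0.000°.
cos H₀ = −tan φ · tan δ = −tan(+25.0°) × tan(+0.000°) = -0.0000, so H₀ = 1.5708 rad = 90.00°.
Daylight = 2H₀/(2π) × 24.00 h = (1.5708/π) × 24.00 = 12.00 h.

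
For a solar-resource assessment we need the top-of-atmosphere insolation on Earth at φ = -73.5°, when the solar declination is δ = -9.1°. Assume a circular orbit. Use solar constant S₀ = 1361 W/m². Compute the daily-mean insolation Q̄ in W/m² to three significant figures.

cos H₀ = −tan(-73.5°) tan(-9.100°) = -0.5407, H₀ = 2.1421 rad.
Bracket: H₀ sin φ sin δ + cos φ cos δ sin H₀ = 2.1421×-0.95882×-0.15816 + 0.28402×0.98741×0.84119 = 0.324843 + 0.235907 = 0.560750.
Q̄ = (S₀/π) × [bracket] = (1361/π) × 0.560750 = 242.9 W/m².

Q̄ ≈ 243 W/m²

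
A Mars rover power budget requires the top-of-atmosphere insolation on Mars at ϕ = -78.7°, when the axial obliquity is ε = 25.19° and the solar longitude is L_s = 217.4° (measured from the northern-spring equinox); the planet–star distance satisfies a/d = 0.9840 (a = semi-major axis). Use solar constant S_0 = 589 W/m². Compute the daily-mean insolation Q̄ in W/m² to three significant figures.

Q̄ ≈ 145 W/m²

Solar declination: sin δ = sin ε · sin L_s = sin 25.19° × sin 217.4° = -0.25851, so δ = -14.982°.
cos h₀ = −tan(-78.7°) tan(-14.982°) = -1.3393 ≤ −1 ⇒ polar day, h₀ = π.
Bracket: h₀ sin ϕ sin δ + cos ϕ cos δ sin h₀ = 3.1416×-0.98061×-0.25851 + 0.19595×0.96601×0.00000 = 0.796388 + 0.000000 = 0.796388.
Inverse-square distance factor (a/d)² = 0.9840² = 0.968256.
Q̄ = (S_0/π) × 0.968256 × [bracket] = (589/π) × 0.968256 × 0.796388 = 144.6 W/m².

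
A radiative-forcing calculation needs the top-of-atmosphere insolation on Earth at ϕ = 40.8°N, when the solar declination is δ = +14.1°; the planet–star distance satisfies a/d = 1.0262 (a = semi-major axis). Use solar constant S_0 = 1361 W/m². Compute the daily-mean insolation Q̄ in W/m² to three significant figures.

cos h₀ = −tan(+40.8°) tan(+14.100°) = -0.2168, h₀ = 1.7893 rad.
Bracket: h₀ sin ϕ sin δ + cos ϕ cos δ sin h₀ = 1.7893×0.65342×0.24362 + 0.75700×0.96987×0.97621 = 0.284832 + 0.716725 = 1.001557.
Inverse-square distance factor (a/d)² = 1.0262² = 1.053086.
Q̄ = (S_0/π) × 1.053086 × [bracket] = (1361/π) × 1.053086 × 1.001557 = 456.9 W/m².

Q̄ ≈ 457 W/m²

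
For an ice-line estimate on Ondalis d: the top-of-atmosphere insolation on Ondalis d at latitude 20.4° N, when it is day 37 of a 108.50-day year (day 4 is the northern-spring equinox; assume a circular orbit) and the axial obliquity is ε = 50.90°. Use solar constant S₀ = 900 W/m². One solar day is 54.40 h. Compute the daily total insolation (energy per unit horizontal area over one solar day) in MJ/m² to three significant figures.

61.2 MJ/m²

Solar longitude: λ_s = 360° × (37 − 4)/108.50 = 109.493°.
sin δ = sin 50.90° × sin 109.493° = 0.73156, so δ = +47.018°.
cos H₀ = −tan(+20.4°) tan(+47.018°) = -0.3991, H₀ = 1.9813 rad.
Bracket: H₀ sin φ sin δ + cos φ cos δ sin H₀ = 1.9813×0.34857×0.73156 + 0.93728×0.68177×0.91693 = 0.505231 + 0.585927 = 1.091158.
Q̄ = (S₀/π) × [bracket] = (900/π) × 1.091158 = 312.59 W/m².
Daily total = Q̄ × 54.40 h × 3600 s/h = 312.59 × 54.40 × 3600 / 10⁶ = 61.22 MJ/m².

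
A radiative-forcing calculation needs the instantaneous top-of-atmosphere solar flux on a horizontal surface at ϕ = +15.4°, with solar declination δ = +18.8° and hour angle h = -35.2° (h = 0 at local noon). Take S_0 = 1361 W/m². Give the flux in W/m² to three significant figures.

1.13e+03 W/m²

cos θ_z = sin ϕ sin δ + cos ϕ cos δ cos h = 0.085580 + 0.745776 = 0.831356.
Flux = S_0 · cos θ_z = 1361 × 0.831356 = 1131 W/m².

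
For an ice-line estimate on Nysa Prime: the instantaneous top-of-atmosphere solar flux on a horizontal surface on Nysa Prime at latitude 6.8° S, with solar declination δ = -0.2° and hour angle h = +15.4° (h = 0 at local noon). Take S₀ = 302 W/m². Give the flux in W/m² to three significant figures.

289 W/m²

cos θ_z = sin φ sin δ + cos φ cos δ cos h = 0.000413 + 0.957308 = 0.957721.
Flux = S₀ · cos θ_z = 302 × 0.957721 = 289.2 W/m².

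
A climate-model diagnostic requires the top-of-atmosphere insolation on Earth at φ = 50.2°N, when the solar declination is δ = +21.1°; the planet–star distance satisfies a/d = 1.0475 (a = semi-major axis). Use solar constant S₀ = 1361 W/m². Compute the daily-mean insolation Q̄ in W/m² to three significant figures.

cos H₀ = −tan(+50.2°) tan(+21.100°) = -0.4631, H₀ = 2.0523 rad.
Bracket: H₀ sin φ sin δ + cos φ cos δ sin H₀ = 2.0523×0.76828×0.36000 + 0.64011×0.93295×0.88629 = 0.567627 + 0.529284 = 1.096911.
Inverse-square distance factor (a/d)² = 1.0475² = 1.097256.
Q̄ = (S₀/π) × 1.097256 × [bracket] = (1361/π) × 1.097256 × 1.096911 = 521.4 W/m².

Q̄ ≈ 521 W/m²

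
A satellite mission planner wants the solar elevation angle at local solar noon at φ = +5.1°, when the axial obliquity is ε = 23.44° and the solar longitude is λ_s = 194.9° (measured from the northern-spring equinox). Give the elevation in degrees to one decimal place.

Solar declination: sin δ = sin ε · sin λ_s = sin 23.44° × sin 194.9° = -0.10228, so δ = -5.871°.
At local noon the hour angle is zero, so the zenith angle equals |φ − δ| = |+5.1° − (-5.871°)| = 10.971°.
Elevation = 90° − 10.971° = 79.0°.

79.0°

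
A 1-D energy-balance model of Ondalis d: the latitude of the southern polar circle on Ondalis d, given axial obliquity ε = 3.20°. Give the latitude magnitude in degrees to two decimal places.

The polar circle is the lowest latitude that experiences at least one full rotation of continuous darkness at the northern-summer solstice; it lies at |ϕ| = 90° − ε = 90° − 3.20° = 86.80°.

86.80°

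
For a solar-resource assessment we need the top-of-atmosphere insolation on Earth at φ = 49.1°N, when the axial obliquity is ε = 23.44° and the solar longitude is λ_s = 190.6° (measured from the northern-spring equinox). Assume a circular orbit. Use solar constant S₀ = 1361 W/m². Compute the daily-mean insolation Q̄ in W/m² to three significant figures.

Solar declination: sin δ = sin ε · sin λ_s = sin 23.44° × sin 190.6° = -0.07317, so δ = -4.196°.
cos H₀ = −tan(+49.1°) tan(-4.196°) = 0.0847, H₀ = 1.4860 rad.
Bracket: H₀ sin φ sin δ + cos φ cos δ sin H₀ = 1.4860×0.75585×-0.07317 + 0.65474×0.99732×0.99641 = -0.082184 + 0.650641 = 0.568457.
Q̄ = (S₀/π) × [bracket] = (1361/π) × 0.568457 = 246.3 W/m².

Q̄ ≈ 246 W/m²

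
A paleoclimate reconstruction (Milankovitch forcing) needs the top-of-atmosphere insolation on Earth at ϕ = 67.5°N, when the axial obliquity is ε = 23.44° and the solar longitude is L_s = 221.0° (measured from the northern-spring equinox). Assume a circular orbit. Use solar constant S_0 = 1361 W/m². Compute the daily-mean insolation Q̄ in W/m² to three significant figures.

Q̄ ≈ 31.5 W/m²

Solar declination: sin δ = sin ε · sin L_s = sin 23.44° × sin 221.0° = -0.26097, so δ = -15.128°.
cos h₀ = −tan(+67.5°) tan(-15.128°) = 0.6527, h₀ = 0.8597 rad.
Bracket: h₀ sin ϕ sin δ + cos ϕ cos δ sin h₀ = 0.8597×0.92388×-0.26097 + 0.38268×0.96535×0.75765 = -0.207278 + 0.279891 = 0.072613.
Q̄ = (S_0/π) × [bracket] = (1361/π) × 0.072613 = 31.46 W/m².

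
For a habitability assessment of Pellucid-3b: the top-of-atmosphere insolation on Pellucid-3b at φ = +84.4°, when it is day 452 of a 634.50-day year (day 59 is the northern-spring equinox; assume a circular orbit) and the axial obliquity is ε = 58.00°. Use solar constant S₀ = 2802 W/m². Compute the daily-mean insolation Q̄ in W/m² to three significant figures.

Q̄ ≈ 0.00 W/m²

Solar longitude: λ_s = 360° × (452 − 59)/634.50 = 222.979°.
sin δ = sin 58.00° × sin 222.979° = -0.57814, so δ = -35.320°.
cos H₀ = −tan(+84.4°) tan(-35.320°) = 7.2264 ≥ 1 ⇒ polar night, H₀ = 0 and Q̄ = 0.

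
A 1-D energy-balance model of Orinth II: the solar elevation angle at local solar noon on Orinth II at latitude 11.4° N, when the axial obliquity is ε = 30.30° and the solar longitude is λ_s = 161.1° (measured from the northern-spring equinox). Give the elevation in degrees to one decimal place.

Solar declination: sin δ = sin ε · sin λ_s = sin 30.30° × sin 161.1° = 0.16343, so δ = +9.406°.
At local noon the hour angle is zero, so the zenith angle equals |φ − δ| = |+11.4° − (+9.406°)| = 1.994°.
Elevation = 90° − 1.994° = 88.0°.

88.0°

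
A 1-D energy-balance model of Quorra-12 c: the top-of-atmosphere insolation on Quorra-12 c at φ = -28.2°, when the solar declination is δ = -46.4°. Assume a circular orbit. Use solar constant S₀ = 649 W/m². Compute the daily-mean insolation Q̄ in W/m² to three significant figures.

cos H₀ = −tan(-28.2°) tan(-46.400°) = -0.5631, H₀ = 2.1689 rad.
Bracket: H₀ sin φ sin δ + cos φ cos δ sin H₀ = 2.1689×-0.47255×-0.72417 + 0.88130×0.68962×0.82642 = 0.742212 + 0.502267 = 1.244479.
Q̄ = (S₀/π) × [bracket] = (649/π) × 1.244479 = 257.1 W/m².

Q̄ ≈ 257 W/m²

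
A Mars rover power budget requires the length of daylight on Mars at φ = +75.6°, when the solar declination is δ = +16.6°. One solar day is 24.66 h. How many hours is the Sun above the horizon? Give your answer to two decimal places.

24.66 h

Sunrise equation: cos H₀ = −tan φ · tan δ = -1.1611 ≤ −1, so the Sun never sets (polar day) and H₀ = π.
Daylight = 2H₀/(2π) × 24.66 h = (3.1416/π) × 24.66 = 24.66 h.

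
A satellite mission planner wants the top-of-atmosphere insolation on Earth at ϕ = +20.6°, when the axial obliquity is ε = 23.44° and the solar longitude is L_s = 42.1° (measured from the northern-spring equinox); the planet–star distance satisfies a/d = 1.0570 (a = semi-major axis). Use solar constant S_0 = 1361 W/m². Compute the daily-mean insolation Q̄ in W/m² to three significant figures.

Solar declination: sin δ = sin ε · sin L_s = sin 23.44° × sin 42.1° = 0.26669, so δ = +15.467°.
cos h₀ = −tan(+20.6°) tan(+15.467°) = -0.1040, h₀ = 1.6750 rad.
Bracket: h₀ sin ϕ sin δ + cos ϕ cos δ sin h₀ = 1.6750×0.35184×0.26669 + 0.93606×0.96378×0.99458 = 0.157169 + 0.897266 = 1.054435.
Inverse-square distance factor (a/d)² = 1.0570² = 1.117249.
Q̄ = (S_0/π) × 1.117249 × [bracket] = (1361/π) × 1.117249 × 1.054435 = 510.4 W/m².

Q̄ ≈ 510 W/m²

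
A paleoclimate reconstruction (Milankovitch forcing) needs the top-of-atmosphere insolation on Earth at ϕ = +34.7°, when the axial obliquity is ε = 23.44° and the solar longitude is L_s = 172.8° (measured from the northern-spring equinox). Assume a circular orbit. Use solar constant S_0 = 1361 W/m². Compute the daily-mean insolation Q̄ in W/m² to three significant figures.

Solar declination: sin δ = sin ε · sin L_s = sin 23.44° × sin 172.8° = 0.04986, so δ = +2.858°.
cos h₀ = −tan(+34.7°) tan(+2.858°) = -0.0346, h₀ = 1.6054 rad.
Bracket: h₀ sin ϕ sin δ + cos ϕ cos δ sin h₀ = 1.6054×0.56928×0.04986 + 0.82214×0.99876×0.99940 = 0.045568 + 0.820628 = 0.866196.
Q̄ = (S_0/π) × [bracket] = (1361/π) × 0.866196 = 375.3 W/m².

Q̄ ≈ 375 W/m²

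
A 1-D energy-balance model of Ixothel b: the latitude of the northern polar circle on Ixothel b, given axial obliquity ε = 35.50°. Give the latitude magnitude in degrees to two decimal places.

The polar circle is the lowest latitude that experiences at least one full rotation of continuous daylight at the northern-summer solstice; it lies at |φ| = 90° − ε = 90° − 35.50° = 54.50°.

54.50°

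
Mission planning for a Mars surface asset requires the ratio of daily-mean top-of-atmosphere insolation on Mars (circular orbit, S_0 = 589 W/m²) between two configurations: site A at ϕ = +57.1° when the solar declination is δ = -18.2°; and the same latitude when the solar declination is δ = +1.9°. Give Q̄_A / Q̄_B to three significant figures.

— Configuration A (ϕ=+57.1°):
cos h₀ = −tan(+57.1°) tan(-18.200°) = 0.5082, h₀ = 1.0377 rad.
Bracket: h₀ sin ϕ sin δ + cos ϕ cos δ sin h₀ = 1.0377×0.83962×-0.31233 + 0.54317×0.94997×0.86123 = -0.272125 + 0.444391 = 0.172266.
Q̄ = (S_0/π) × [bracket] = (589/π) × 0.172266 = 32.297 W/m².
— Configuration B (ϕ=+57.1°):
cos h₀ = −tan(+57.1°) tan(+1.900°) = -0.0513, h₀ = 1.6221 rad.
Bracket: h₀ sin ϕ sin δ + cos ϕ cos δ sin h₀ = 1.6221×0.83962×0.03316 + 0.54317×0.99945×0.99868 = 0.045162 + 0.542155 = 0.587317.
Q̄ = (S_0/π) × [bracket] = (589/π) × 0.587317 = 110.11 W/m².
Ratio Q̄_A / Q̄_B = 32.297 / 110.11 = 0.2933.

Q̄_A / Q̄_B ≈ 0.293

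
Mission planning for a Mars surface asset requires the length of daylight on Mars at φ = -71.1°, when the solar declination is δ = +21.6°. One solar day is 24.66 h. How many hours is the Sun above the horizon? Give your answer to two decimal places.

cos H₀ = −tan φ · tan δ = 1.1564 ≥ 1, so the Sun never rises (polar night) and H₀ = 0.
Daylight = 2H₀/(2π) × 24.66 h = (0.0000/π) × 24.66 = 0.00 h.

0.00 h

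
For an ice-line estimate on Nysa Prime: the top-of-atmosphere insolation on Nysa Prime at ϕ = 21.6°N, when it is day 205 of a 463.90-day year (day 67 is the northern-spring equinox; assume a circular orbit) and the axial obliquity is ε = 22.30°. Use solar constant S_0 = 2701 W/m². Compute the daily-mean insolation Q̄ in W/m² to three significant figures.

Q̄ ≈ 934 W/m²

Solar longitude: L_s = 360° × (205 − 67)/463.90 = 107.092°.
sin δ = sin 22.30° × sin 107.092° = 0.36270, so δ = +21.266°.
cos h₀ = −tan(+21.6°) tan(+21.266°) = -0.1541, h₀ = 1.7255 rad.
Bracket: h₀ sin ϕ sin δ + cos ϕ cos δ sin h₀ = 1.7255×0.36812×0.36270 + 0.92978×0.93191×0.98806 = 0.230384 + 0.856126 = 1.086510.
Q̄ = (S_0/π) × [bracket] = (2701/π) × 1.086510 = 934.1 W/m².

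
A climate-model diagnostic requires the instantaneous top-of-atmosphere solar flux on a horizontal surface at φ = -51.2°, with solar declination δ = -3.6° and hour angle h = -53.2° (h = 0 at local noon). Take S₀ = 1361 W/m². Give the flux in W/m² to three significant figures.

576 W/m²

cos θ_z = sin φ sin δ + cos φ cos δ cos h = 0.048935 + 0.374610 = 0.423545.
Flux = S₀ · cos θ_z = 1361 × 0.423545 = 576.4 W/m².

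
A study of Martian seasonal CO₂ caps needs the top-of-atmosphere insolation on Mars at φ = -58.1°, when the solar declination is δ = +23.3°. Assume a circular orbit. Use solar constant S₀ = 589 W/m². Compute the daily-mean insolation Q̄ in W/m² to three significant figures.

cos H₀ = −tan(-58.1°) tan(+23.300°) = 0.6919, H₀ = 0.8067 rad.
Bracket: H₀ sin φ sin δ + cos φ cos δ sin H₀ = 0.8067×-0.84897×0.39555 + 0.52844×0.91845×0.72200 = -0.270898 + 0.350420 = 0.079522.
Q̄ = (S₀/π) × [bracket] = (589/π) × 0.079522 = 14.91 W/m².

Q̄ ≈ 14.9 W/m²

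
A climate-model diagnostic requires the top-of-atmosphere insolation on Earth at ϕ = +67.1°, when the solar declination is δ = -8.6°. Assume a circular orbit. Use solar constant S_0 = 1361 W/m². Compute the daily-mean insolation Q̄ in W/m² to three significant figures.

Q̄ ≈ 83.7 W/m²

cos h₀ = −tan(+67.1°) tan(-8.600°) = 0.3580, h₀ = 1.2046 rad.
Bracket: h₀ sin ϕ sin δ + cos ϕ cos δ sin h₀ = 1.2046×0.92119×-0.14954 + 0.38912×0.98876×0.93371 = -0.165939 + 0.359241 = 0.193302.
Q̄ = (S_0/π) × [bracket] = (1361/π) × 0.193302 = 83.74 W/m².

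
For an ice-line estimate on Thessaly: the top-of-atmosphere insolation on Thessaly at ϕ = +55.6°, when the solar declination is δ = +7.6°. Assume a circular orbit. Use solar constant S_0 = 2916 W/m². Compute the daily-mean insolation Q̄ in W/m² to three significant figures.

Q̄ ≈ 689 W/m²

cos h₀ = −tan(+55.6°) tan(+7.600°) = -0.1949, h₀ = 1.7669 rad.
Bracket: h₀ sin ϕ sin δ + cos ϕ cos δ sin h₀ = 1.7669×0.82511×0.13226 + 0.56497×0.99122×0.98083 = 0.192820 + 0.549274 = 0.742094.
Q̄ = (S_0/π) × [bracket] = (2916/π) × 0.742094 = 688.8 W/m².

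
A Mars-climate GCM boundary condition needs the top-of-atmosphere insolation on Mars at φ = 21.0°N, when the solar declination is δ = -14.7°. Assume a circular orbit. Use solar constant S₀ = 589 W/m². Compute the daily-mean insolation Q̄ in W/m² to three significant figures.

Q̄ ≈ 143 W/m²

cos H₀ = −tan(+21.0°) tan(-14.700°) = 0.1007, H₀ = 1.4699 rad.
Bracket: H₀ sin φ sin δ + cos φ cos δ sin H₀ = 1.4699×0.35837×-0.25376 + 0.93358×0.96727×0.99492 = -0.133673 + 0.898437 = 0.764764.
Q̄ = (S₀/π) × [bracket] = (589/π) × 0.764764 = 143.4 W/m².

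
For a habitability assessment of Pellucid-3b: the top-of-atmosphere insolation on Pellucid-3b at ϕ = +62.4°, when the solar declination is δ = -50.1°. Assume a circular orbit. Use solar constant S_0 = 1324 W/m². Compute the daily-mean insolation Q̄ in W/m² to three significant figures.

cos h₀ = −tan(+62.4°) tan(-50.100°) = 2.2877 ≥ 1 ⇒ polar night, h₀ = 0 and Q̄ = 0.

Q̄ ≈ 0.00 W/m²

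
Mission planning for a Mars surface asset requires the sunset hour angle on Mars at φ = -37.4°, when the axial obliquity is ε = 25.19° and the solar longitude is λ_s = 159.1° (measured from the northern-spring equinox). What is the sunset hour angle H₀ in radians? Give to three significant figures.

H₀ = 1.45 rad

Solar declination: sin δ = sin ε · sin λ_s = sin 25.19° × sin 159.1° = 0.15184, so δ = +8.733°.
cos H₀ = −tan φ · tan δ = −tan(-37.4°) × tan(+8.733°) = 0.1174, so H₀ = 1.4531 rad = 83.26°.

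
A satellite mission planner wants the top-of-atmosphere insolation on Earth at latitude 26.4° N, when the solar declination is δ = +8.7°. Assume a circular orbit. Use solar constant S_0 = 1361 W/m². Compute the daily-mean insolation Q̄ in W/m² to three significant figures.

cos h₀ = −tan(+26.4°) tan(+8.700°) = -0.0760, h₀ = 1.6468 rad.
Bracket: h₀ sin ϕ sin δ + cos ϕ cos δ sin h₀ = 1.6468×0.44464×0.15126 + 0.89571×0.98849×0.99711 = 0.110758 + 0.882842 = 0.993600.
Q̄ = (S_0/π) × [bracket] = (1361/π) × 0.993600 = 430.4 W/m².

Q̄ ≈ 430 W/m²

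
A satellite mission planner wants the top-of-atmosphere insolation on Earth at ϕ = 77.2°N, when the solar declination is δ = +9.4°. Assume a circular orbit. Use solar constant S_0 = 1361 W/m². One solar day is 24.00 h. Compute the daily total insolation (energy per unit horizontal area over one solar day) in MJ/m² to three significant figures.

19.8 MJ/m²

cos h₀ = −tan(+77.2°) tan(+9.400°) = -0.7287, h₀ = 2.3872 rad.
Bracket: h₀ sin ϕ sin δ + cos ϕ cos δ sin h₀ = 2.3872×0.97515×0.16333 + 0.22155×0.98657×0.68487 = 0.380212 + 0.149695 = 0.529907.
Q̄ = (S_0/π) × [bracket] = (1361/π) × 0.529907 = 229.57 W/m².
Daily total = Q̄ × 24.00 h × 3600 s/h = 229.57 × 24.00 × 3600 / 10⁶ = 19.83 MJ/m².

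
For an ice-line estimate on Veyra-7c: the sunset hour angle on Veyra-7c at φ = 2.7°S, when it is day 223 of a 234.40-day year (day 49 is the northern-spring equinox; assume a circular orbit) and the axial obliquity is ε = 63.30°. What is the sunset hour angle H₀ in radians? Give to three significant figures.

H₀ = 1.66 rad

Solar longitude: λ_s = 360° × (223 − 49)/234.40 = 267.235°.
sin δ = sin 63.30° × sin 267.235° = -0.89233, so δ = -63.168°.
cos H₀ = −tan φ · tan δ = −tan(-2.7°) × tan(-63.168°) = -0.0932, so H₀ = 1.6642 rad = 95.35°.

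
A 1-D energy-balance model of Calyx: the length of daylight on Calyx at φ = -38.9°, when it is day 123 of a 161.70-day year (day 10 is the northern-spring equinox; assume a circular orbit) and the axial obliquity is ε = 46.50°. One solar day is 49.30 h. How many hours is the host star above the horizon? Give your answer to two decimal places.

Solar longitude: λ_s = 360° × (123 − 10)/161.70 = 251.577°.
sin δ = sin 46.50° × sin 251.577° = -0.68820, so δ = -43.488°.
cos H₀ = −tan φ · tan δ = −tan(-38.9°) × tan(-43.488°) = -0.7654, so H₀ = 2.4424 rad = 139.94°.
Daylight = 2H₀/(2π) × 49.30 h = (2.4424/π) × 49.30 = 38.33 h.

38.33 h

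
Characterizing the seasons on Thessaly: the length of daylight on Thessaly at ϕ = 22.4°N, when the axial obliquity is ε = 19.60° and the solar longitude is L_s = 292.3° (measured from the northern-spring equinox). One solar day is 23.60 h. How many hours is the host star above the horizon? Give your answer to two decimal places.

Solar declination: sin δ = sin ε · sin L_s = sin 19.60° × sin 292.3° = -0.31036, so δ = -18.081°.
cos h₀ = −tan ϕ · tan δ = −tan(+22.4°) × tan(-18.081°) = 0.1346, so h₀ = 1.4358 rad = 82.27°.
Daylight = 2h₀/(2π) × 23.60 h = (1.4358/π) × 23.60 = 10.79 h.

10.79 h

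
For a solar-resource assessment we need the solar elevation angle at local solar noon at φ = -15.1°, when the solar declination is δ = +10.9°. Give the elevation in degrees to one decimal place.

At local noon the hour angle is zero, so the zenith angle equals |φ − δ| = |-15.1° − (+10.900°)| = 26.000°.
Elevation = 90° − 26.000° = 64.0°.

64.0°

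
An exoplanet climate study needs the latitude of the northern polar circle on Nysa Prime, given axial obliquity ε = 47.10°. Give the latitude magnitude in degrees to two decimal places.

42.90°

The polar circle is the lowest latitude that experiences at least one full rotation of continuous daylight at the northern-summer solstice; it lies at |φ| = 90° − ε = 90° − 47.10° = 42.90°.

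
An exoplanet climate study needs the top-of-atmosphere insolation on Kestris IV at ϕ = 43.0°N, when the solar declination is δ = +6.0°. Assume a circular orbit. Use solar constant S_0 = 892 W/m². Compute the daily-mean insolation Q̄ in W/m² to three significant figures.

cos h₀ = −tan(+43.0°) tan(+6.000°) = -0.0980, h₀ = 1.6690 rad.
Bracket: h₀ sin ϕ sin δ + cos ϕ cos δ sin h₀ = 1.6690×0.68200×0.10453 + 0.73135×0.99452×0.99519 = 0.118982 + 0.723844 = 0.842826.
Q̄ = (S_0/π) × [bracket] = (892/π) × 0.842826 = 239.3 W/m².

Q̄ ≈ 239 W/m²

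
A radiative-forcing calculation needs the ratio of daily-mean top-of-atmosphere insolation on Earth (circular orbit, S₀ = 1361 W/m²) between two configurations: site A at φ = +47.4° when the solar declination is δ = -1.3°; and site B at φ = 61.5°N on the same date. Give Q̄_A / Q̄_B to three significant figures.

Q̄_A / Q̄_B ≈ 1.46

— Configuration A (φ=+47.4°):
cos H₀ = −tan(+47.4°) tan(-1.300°) = 0.0247, H₀ = 1.5461 rad.
Bracket: H₀ sin φ sin δ + cos φ cos δ sin H₀ = 1.5461×0.73610×-0.02269 + 0.67688×0.99974×0.99970 = -0.025823 + 0.676501 = 0.650678.
Q̄ = (S₀/π) × [bracket] = (1361/π) × 0.650678 = 281.89 W/m².
— Configuration B (φ=+61.5°):
cos H₀ = −tan(+61.5°) tan(-1.300°) = 0.0418, H₀ = 1.5290 rad.
Bracket: H₀ sin φ sin δ + cos φ cos δ sin H₀ = 1.5290×0.87882×-0.02269 + 0.47716×0.99974×0.99913 = -0.030489 + 0.476621 = 0.446132.
Q̄ = (S₀/π) × [bracket] = (1361/π) × 0.446132 = 193.27 W/m².
Ratio Q̄_A / Q̄_B = 281.89 / 193.27 = 1.459.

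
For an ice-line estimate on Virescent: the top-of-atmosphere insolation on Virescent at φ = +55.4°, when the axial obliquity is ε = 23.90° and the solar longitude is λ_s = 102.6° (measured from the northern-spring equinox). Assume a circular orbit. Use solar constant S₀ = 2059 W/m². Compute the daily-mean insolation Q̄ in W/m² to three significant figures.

Solar declination: sin δ = sin ε · sin λ_s = sin 23.90° × sin 102.6° = 0.39538, so δ = +23.290°.
cos H₀ = −tan(+55.4°) tan(+23.290°) = -0.6240, H₀ = 2.2446 rad.
Bracket: H₀ sin φ sin δ + cos φ cos δ sin H₀ = 2.2446×0.82314×0.39538 + 0.56784×0.91852×0.78143 = 0.730512 + 0.407572 = 1.138084.
Q̄ = (S₀/π) × [bracket] = (2059/π) × 1.138084 = 745.9 W/m².

Q̄ ≈ 746 W/m²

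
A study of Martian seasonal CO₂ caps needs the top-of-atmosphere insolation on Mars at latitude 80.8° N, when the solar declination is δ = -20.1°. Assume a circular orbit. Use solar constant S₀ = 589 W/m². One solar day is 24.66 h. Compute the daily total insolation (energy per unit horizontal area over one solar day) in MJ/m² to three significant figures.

cos H₀ = −tan(+80.8°) tan(-20.100°) = 2.2594 ≥ 1 ⇒ polar night, H₀ = 0 and Q̄ = 0.
Daily total = Q̄ × 24.66 h × 3600 s/h = 0.00 MJ/m².

0.00 MJ/m²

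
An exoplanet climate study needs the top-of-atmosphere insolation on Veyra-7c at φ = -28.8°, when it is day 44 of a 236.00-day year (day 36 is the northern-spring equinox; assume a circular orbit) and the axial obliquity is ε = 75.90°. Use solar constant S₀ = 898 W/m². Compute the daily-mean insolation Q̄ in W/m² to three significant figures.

Q̄ ≈ 202 W/m²

Solar longitude: λ_s = 360° × (44 − 36)/236.00 = 12.203°.
sin δ = sin 75.90° × sin 12.203° = 0.20501, so δ = +11.830°.
cos H₀ = −tan(-28.8°) tan(+11.830°) = 0.1152, H₀ = 1.4554 rad.
Bracket: H₀ sin φ sin δ + cos φ cos δ sin H₀ = 1.4554×-0.48175×0.20501 + 0.87631×0.97876×0.99335 = -0.143740 + 0.851993 = 0.708253.
Q̄ = (S₀/π) × [bracket] = (898/π) × 0.708253 = 202.4 W/m².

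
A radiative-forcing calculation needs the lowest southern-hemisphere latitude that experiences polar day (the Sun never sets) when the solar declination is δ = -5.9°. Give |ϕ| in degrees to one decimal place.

Polar day requires cos h₀ = −tan ϕ tan δ ≤ −1, i.e. tan ϕ tan δ ≥ 1.
The boundary is |tan ϕ| · |tan δ| = 1, so |ϕ| = 90° − |δ| = 90° − 5.9° = 84.1° in the southern hemisphere.

|ϕ| = 84.1°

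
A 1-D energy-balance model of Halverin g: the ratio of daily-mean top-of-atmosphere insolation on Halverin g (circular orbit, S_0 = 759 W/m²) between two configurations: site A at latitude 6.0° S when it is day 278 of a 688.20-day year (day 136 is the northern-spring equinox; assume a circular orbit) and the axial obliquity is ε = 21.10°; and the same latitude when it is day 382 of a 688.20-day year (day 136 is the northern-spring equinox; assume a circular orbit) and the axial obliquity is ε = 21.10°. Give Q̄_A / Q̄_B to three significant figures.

Q̄_A / Q̄_B ≈ 0.965

— Configuration A (ϕ=-6.0°):
Solar longitude: L_s = 360° × (278 − 136)/688.20 = 74.281°.
sin δ = sin 21.10° × sin 74.281° = 0.34653, so δ = +20.275°.
cos h₀ = −tan(-6.0°) tan(+20.275°) = 0.0388, h₀ = 1.5320 rad.
Bracket: h₀ sin ϕ sin δ + cos ϕ cos δ sin h₀ = 1.5320×-0.10453×0.34653 + 0.99452×0.93804×0.99925 = -0.055493 + 0.932200 = 0.876707.
Q̄ = (S_0/π) × [bracket] = (759/π) × 0.876707 = 211.81 W/m².
— Configuration B (ϕ=-6.0°):
Solar longitude: L_s = 360° × (382 − 136)/688.20 = 128.684°.
sin δ = sin 21.10° × sin 128.684° = 0.28102, so δ = +16.321°.
cos h₀ = −tan(-6.0°) tan(+16.321°) = 0.0308, h₀ = 1.5400 rad.
Bracket: h₀ sin ϕ sin δ + cos ϕ cos δ sin h₀ = 1.5400×-0.10453×0.28102 + 0.99452×0.95970×0.99953 = -0.045238 + 0.953992 = 0.908754.
Q̄ = (S_0/π) × [bracket] = (759/π) × 0.908754 = 219.55 W/m².
Ratio Q̄_A / Q̄_B = 211.81 / 219.55 = 0.9647.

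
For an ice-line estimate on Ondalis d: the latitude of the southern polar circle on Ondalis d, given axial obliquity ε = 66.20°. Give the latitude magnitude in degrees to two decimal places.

23.80°

The polar circle is the lowest latitude that experiences at least one full rotation of continuous darkness at the northern-summer solstice; it lies at |φ| = 90° − ε = 90° − 66.20° = 23.80°.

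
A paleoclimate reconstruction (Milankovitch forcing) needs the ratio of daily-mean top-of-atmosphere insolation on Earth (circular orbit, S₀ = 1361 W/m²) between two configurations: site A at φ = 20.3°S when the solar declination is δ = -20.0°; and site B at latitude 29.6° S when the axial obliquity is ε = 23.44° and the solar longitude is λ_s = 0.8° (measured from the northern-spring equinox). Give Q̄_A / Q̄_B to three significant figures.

Q̄_A / Q̄_B ≈ 1.24

— Configuration A (φ=-20.3°):
cos H₀ = −tan(-20.3°) tan(-20.000°) = -0.1346, H₀ = 1.7058 rad.
Bracket: H₀ sin φ sin δ + cos φ cos δ sin H₀ = 1.7058×-0.34694×-0.34202 + 0.93789×0.93969×0.99090 = 0.202411 + 0.873306 = 1.075717.
Q̄ = (S₀/π) × [bracket] = (1361/π) × 1.075717 = 466.02 W/m².
— Configuration B (φ=-29.6°):
Solar declination: sin δ = sin ε · sin λ_s = sin 23.44° × sin 0.8° = 0.00555, so δ = +0.318°.
cos H₀ = −tan(-29.6°) tan(+0.318°) = 0.0032, H₀ = 1.5676 rad.
Bracket: H₀ sin φ sin δ + cos φ cos δ sin H₀ = 1.5676×-0.49394×0.00555 + 0.86949×0.99998×1.00000 = -0.004297 + 0.869473 = 0.865176.
Q̄ = (S₀/π) × [bracket] = (1361/π) × 0.865176 = 374.81 W/m².
Ratio Q̄_A / Q̄_B = 466.02 / 374.81 = 1.243.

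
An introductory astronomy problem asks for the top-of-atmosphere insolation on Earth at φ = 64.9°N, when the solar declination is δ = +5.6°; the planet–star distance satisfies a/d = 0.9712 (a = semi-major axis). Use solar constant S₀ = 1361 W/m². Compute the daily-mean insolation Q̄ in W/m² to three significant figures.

Q̄ ≈ 233 W/m²

cos H₀ = −tan(+64.9°) tan(+5.600°) = -0.2093, H₀ = 1.7817 rad.
Bracket: H₀ sin φ sin δ + cos φ cos δ sin H₀ = 1.7817×0.90557×0.09758 + 0.42420×0.99523×0.97785 = 0.157441 + 0.412825 = 0.570266.
Inverse-square distance factor (a/d)² = 0.9712² = 0.943229.
Q̄ = (S₀/π) × 0.943229 × [bracket] = (1361/π) × 0.943229 × 0.570266 = 233.0 W/m².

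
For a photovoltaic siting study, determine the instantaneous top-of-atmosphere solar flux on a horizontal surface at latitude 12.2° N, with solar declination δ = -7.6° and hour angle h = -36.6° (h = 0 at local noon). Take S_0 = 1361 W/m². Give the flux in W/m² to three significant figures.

1.02e+03 W/m²

cos θ_z = sin ϕ sin δ + cos ϕ cos δ cos h = -0.027949 + 0.777794 = 0.749845.
Flux = S_0 · cos θ_z = 1361 × 0.749845 = 1021 W/m².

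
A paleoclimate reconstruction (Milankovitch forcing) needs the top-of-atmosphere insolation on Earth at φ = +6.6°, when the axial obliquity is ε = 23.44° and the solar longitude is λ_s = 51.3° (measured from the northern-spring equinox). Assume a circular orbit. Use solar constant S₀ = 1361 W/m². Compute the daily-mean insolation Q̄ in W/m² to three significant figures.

Solar declination: sin δ = sin ε · sin λ_s = sin 23.44° × sin 51.3° = 0.31045, so δ = +18.086°.
cos H₀ = −tan(+6.6°) tan(+18.086°) = -0.0378, H₀ = 1.6086 rad.
Bracket: H₀ sin φ sin δ + cos φ cos δ sin H₀ = 1.6086×0.11494×0.31045 + 0.99337×0.95059×0.99929 = 0.057400 + 0.943617 = 1.001017.
Q̄ = (S₀/π) × [bracket] = (1361/π) × 1.001017 = 433.7 W/m².

Q̄ ≈ 434 W/m²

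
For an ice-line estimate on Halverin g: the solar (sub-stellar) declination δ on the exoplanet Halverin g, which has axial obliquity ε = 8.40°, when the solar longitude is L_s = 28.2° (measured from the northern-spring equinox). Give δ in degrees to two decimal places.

sin δ = sin ε · sin L_s = sin 8.40° × sin 28.2° = 0.069032.
δ = arcsin(0.069032) = +3.96°.

δ = +3.96°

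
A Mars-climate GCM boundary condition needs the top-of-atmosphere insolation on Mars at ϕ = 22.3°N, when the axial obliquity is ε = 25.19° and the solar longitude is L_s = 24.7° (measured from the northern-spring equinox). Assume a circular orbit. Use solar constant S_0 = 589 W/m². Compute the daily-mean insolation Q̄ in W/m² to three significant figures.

Solar declination: sin δ = sin ε · sin L_s = sin 25.19° × sin 24.7° = 0.17785, so δ = +10.245°.
cos h₀ = −tan(+22.3°) tan(+10.245°) = -0.0741, h₀ = 1.6450 rad.
Bracket: h₀ sin ϕ sin δ + cos ϕ cos δ sin h₀ = 1.6450×0.37946×0.17785 + 0.92521×0.98406×0.99725 = 0.111016 + 0.907958 = 1.018974.
Q̄ = (S_0/π) × [bracket] = (589/π) × 1.018974 = 191.0 W/m².

Q̄ ≈ 191 W/m²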